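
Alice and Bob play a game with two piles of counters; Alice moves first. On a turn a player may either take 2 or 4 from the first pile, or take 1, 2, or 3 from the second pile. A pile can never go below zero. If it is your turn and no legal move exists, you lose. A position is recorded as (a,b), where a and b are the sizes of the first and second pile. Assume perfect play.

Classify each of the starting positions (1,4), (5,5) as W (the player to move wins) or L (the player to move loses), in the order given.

Build the W/L table. Terminal = L. A non-terminal position is W if it has a move to some L; otherwise it is L.
No move ever increases a pile, so every position that can arise here has a ≤ 5 and b ≤ 5; it is enough to label the cells with 0 ≤ a ≤ 5 and 0 ≤ b ≤ 5.
Every move lowers a or b (never raises either), so fill the grid row by row in increasing a, and left to right within a row: each cell's successors are then already labelled.
      b=0  b=1  b=2  b=3  b=4  b=5
a=0:    L    W    W    W    L    W
a=1:    L    W    W    W    L    W
a=2:    W    L    W    W    W    L
a=3:    W    L    W    W    W    L
a=4:    W    W    L    W    W    W
a=5:    W    W    L    W    W    W
Cells with no legal move (terminal, hence L): (0,0), (1,0).
The remaining L cells, each justified by listing all of its moves:
(0,4): →(0,3)(W), (0,2)(W), (0,1)(W) — all W, so L
(1,4): →(1,3)(W), (1,2)(W), (1,1)(W) — all W, so L
(2,1): →(0,1)(W), (2,0)(W) — all W, so L
(2,5): →(0,5)(W), (2,4)(W), (2,3)(W), (2,2)(W) — all W, so L
(3,1): →(1,1)(W), (3,0)(W) — all W, so L
(3,5): →(1,5)(W), (3,4)(W), (3,3)(W), (3,2)(W) — all W, so L
(4,2): →(2,2)(W), (0,2)(W), (4,1)(W), (4,0)(W) — all W, so L
(5,2): →(3,2)(W), (1,2)(W), (5,1)(W), (5,0)(W) — all W, so L
Every other cell has at least one move into one of the L cells above, so it is W.
(1,4): one of the L cells justified above, so L
(5,5): the move to (3,5) reaches an L cell, so W

(1,4): L, (5,5): W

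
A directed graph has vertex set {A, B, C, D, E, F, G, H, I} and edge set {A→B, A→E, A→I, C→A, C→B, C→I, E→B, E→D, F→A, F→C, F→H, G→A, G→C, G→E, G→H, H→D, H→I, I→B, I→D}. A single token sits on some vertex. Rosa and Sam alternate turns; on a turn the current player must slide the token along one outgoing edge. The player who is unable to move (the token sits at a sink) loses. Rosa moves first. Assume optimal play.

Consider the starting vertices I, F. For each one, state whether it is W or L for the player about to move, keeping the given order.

Build the W/L table. Terminal = L. A non-terminal position is W if it has a move to some L; otherwise it is L.
Every edge goes from a vertex to one that appears earlier in the order D, B, I, H, E, A, C, F, G, so processing vertices in that order labels each vertex after all of its successors.
D: no outgoing edge → L
B: no outgoing edge → L
I: W (go to B, an L position)
H: W (go to D, an L position)
E: W (go to B, an L position)
A: W (go to B, an L position)
C: W (go to B, an L position)
F: L (options C(W), A(W), H(W) are all W)
G: L (options C(W), A(W), E(W), H(W) are all W)

I: W, F: L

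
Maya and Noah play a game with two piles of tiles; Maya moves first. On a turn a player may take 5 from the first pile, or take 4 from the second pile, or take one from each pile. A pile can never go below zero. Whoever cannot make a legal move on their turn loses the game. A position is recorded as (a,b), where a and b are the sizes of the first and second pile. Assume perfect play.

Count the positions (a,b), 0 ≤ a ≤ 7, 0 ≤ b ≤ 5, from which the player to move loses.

23

Positions with no move are L. A position that does have a move is losing for the player to move precisely when every available move leads to a winning position for the opponent. Fill in the labels:
Every move lowers a or b (never raises either), so fill the grid row by row in increasing a, and left to right within a row: each cell's successors are then already labelled.
      b=0  b=1  b=2  b=3  b=4  b=5
a=0:    L    L    L    L    W    W
a=1:    L    W    W    W    W    L
a=2:    L    W    L    L    W    L
a=3:    L    W    L    W    W    L
a=4:    L    W    L    W    W    L
a=5:    W    W    W    W    L    L
a=6:    W    L    L    L    L    W
a=7:    W    L    W    W    W    W
Cells with no legal move (terminal, hence L): (0,0), (0,1), (0,2), (0,3), (1,0), (2,0), (3,0), (4,0).
The remaining L cells, each justified by listing all of its moves:
(1,5): →(1,1)(W), (0,4)(W) — all W, so L
(2,2): →(1,1)(W) only, which is W, so L
(2,3): →(1,2)(W) only, which is W, so L
(2,5): →(2,1)(W), (1,4)(W) — all W, so L
(3,2): →(2,1)(W) only, which is W, so L
(3,5): →(3,1)(W), (2,4)(W) — all W, so L
(4,2): →(3,1)(W) only, which is W, so L
(4,5): →(4,1)(W), (3,4)(W) — all W, so L
(5,4): →(0,4)(W), (5,0)(W), (4,3)(W) — all W, so L
(5,5): →(0,5)(W), (5,1)(W), (4,4)(W) — all W, so L
(6,1): →(1,1)(W), (5,0)(W) — all W, so L
(6,2): →(1,2)(W), (5,1)(W) — all W, so L
(6,3): →(1,3)(W), (5,2)(W) — all W, so L
(6,4): →(1,4)(W), (6,0)(W), (5,3)(W) — all W, so L
(7,1): →(2,1)(W), (6,0)(W) — all W, so L
Every other cell has at least one move into one of the L cells above, so it is W.
L cells per row: a=0: 4, a=1: 2, a=2: 4, a=3: 3, a=4: 3, a=5: 2, a=6: 4, a=7: 1; total 23.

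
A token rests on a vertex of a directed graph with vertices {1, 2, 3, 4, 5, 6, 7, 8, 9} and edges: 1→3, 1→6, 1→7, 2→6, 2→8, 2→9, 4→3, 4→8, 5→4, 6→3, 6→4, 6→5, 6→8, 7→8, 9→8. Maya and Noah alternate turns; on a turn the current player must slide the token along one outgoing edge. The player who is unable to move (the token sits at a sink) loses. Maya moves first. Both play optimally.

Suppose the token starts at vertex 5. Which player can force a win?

Work bottom-up. With no move the player to move loses. Otherwise the position is W if at least one move leads to an L position for the opponent, and L if every move leads to a W.
Every edge goes from a vertex to one that appears earlier in the order 3, 8, 4, 5, 7, 9, 6, 1, 2, so processing vertices in that order labels each vertex after all of its successors.
3: no outgoing edge → L
8: no outgoing edge → L
4: can move to 8, which is L ⇒ W
5: the only move is to 4(W), a W ⇒ L
7: can move to 8, which is L ⇒ W
9: can move to 8, which is L ⇒ W
6: can move to 5, which is L ⇒ W
1: can move to 3, which is L ⇒ W
2: can move to 8, which is L ⇒ W
Every move from 5 reaches a W position, so the mover loses.

Noah wins.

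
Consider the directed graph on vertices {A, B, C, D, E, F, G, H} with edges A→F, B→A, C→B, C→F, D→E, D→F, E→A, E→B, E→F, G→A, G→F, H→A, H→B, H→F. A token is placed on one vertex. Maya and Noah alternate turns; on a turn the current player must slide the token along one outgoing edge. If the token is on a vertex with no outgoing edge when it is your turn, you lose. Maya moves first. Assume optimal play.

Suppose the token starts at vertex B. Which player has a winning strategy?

Noah wins.

Work bottom-up. With no move the player to move loses. Otherwise the position is W if at least one move leads to an L position for the opponent, and L if every move leads to a W.
Every edge goes from a vertex to one that appears earlier in the order F, A, B, H, C, E, G, D, so processing vertices in that order labels each vertex after all of its successors.
F: no outgoing edge → L
A: reaches L-position F → W
B: only reaches A(W), which is W → L
H: reaches L-position B → W
C: reaches L-position B → W
E: reaches L-position B → W
G: reaches L-position F → W
D: reaches L-position F → W
The starting position B is L: whatever Maya does, the opponent receives a W position.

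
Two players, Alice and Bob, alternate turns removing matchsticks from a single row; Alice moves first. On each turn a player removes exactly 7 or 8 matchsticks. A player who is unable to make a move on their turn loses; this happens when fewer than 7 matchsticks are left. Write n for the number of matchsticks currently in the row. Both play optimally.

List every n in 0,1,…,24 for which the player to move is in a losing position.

Positions with no move are L. A position that does have a move is losing for the player to move precisely when every available move leads to a winning position for the opponent. Fill in the labels:
n=0: no move → L
n=1: no move → L
n=2: no move → L
n=3: no move → L
n=4: no move → L
n=5: no move → L
n=6: no move → L
n=7: →0(L), so W
n=8: →1(L), so W
n=9: →2(L), so W
n=10: →3(L), so W
n=11: →4(L), so W
n=12: →5(L), so W
n=13: →6(L), so W
n=14: →6(L), so W
n=15: →8(W), 7(W) — all W, so L
n=16: →9(W), 8(W) — all W, so L
n=17: →10(W), 9(W) — all W, so L
n=18: →11(W), 10(W) — all W, so L
n=19: →12(W), 11(W) — all W, so L
n=20: →13(W), 12(W) — all W, so L
n=21: →14(W), 13(W) — all W, so L
n=22: →15(L), so W
n=23: →16(L), so W
n=24: →17(L), so W
The losing starting values of n are exactly the entries labelled L in this table (14 of them).

0, 1, 2, 3, 4, 5, 6, 15, 16, 17, 18, 19, 20, 21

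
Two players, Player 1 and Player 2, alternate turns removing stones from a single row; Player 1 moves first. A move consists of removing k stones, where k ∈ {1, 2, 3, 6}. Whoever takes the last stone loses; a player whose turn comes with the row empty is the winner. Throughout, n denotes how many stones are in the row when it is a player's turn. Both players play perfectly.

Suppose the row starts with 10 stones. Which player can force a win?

Label each position W (a win for the player to move) or L (a loss). A position with no legal move is W; any other position is W exactly when some move reaches an L, and L when every move reaches a W.
n=0: no move; the opponent has just taken the last stone and therefore loses → W
n=1: only reaches 0(W), which is W → L
n=2: reaches L-position 1 → W
n=3: reaches L-position 1 → W
n=4: reaches L-position 1 → W
n=5: only reaches 4(W), 3(W), 2(W), all W → L
n=6: reaches L-position 5 → W
n=7: reaches L-position 5 → W
n=8: reaches L-position 5 → W
n=9: only reaches 8(W), 7(W), 6(W), 3(W), all W → L
n=10: reaches L-position 9 → W
From 10 Player 1 can remove 1, leaving 9, reaching an L position.

Player 1 wins.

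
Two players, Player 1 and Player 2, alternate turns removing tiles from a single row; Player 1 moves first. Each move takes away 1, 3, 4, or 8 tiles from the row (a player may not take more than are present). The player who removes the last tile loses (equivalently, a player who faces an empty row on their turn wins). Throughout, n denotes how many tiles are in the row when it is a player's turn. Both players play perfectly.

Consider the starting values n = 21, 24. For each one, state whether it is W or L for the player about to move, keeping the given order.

Positions with no move are W. A position that does have a move is losing for the player to move precisely when every available move leads to a winning position for the opponent. Fill in the labels:
n=0: no move; the opponent has just taken the last tile and therefore loses → W
n=1: →0(W) only, which is W, so L
n=2: →1(L), so W
n=3: →2(W), 0(W) — all W, so L
n=4: →3(L), so W
n=5: →1(L), so W
n=6: →3(L), so W
n=7: →3(L), so W
n=8: →7(W), 5(W), 4(W), 0(W) — all W, so L
n=9: →8(L), so W
n=10: →9(W), 7(W), 6(W), 2(W) — all W, so L
n=11: →10(L), so W
n=12: →8(L), so W
n=13: →10(L), so W
n=14: →10(L), so W
n=15: →14(W), 12(W), 11(W), 7(W) — all W, so L
n=16: →15(L), so W
n=17: →16(W), 14(W), 13(W), 9(W) — all W, so L
n=18: →17(L), so W
n=19: →15(L), so W
n=20: →17(L), so W
n=21: →17(L), so W
n=22: →21(W), 19(W), 18(W), 14(W) — all W, so L
n=23: →22(L), so W
n=24: →23(W), 21(W), 20(W), 16(W) — all W, so L

21: W, 24: L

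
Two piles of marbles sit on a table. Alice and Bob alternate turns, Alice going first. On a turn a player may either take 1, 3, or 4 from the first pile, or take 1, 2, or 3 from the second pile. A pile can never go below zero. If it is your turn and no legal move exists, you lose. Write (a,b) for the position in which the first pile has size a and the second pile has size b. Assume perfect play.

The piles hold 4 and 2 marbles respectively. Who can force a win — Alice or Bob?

Bob wins.

Positions with no move are L. A position that does have a move is losing for the player to move precisely when every available move leads to a winning position for the opponent. Fill in the labels:
No move ever increases a pile, so every position that can arise here has a ≤ 4 and b ≤ 2; it is enough to label the cells with 0 ≤ a ≤ 4 and 0 ≤ b ≤ 2.
Every move lowers a or b (never raises either), so fill the grid row by row in increasing a, and left to right within a row: each cell's successors are then already labelled.
      b=0  b=1  b=2
a=0:    L    W    W
a=1:    W    L    W
a=2:    L    W    W
a=3:    W    L    W
a=4:    W    W    L
Cells with no legal move (terminal, hence L): (0,0).
The remaining L cells, each justified by listing all of its moves:
(1,1): →(0,1)(W), (1,0)(W) — all W, so L
(2,0): →(1,0)(W) only, which is W, so L
(3,1): →(2,1)(W), (0,1)(W), (3,0)(W) — all W, so L
(4,2): →(3,2)(W), (1,2)(W), (0,2)(W), (4,1)(W), (4,0)(W) — all W, so L
Every other cell has at least one move into one of the L cells above, so it is W.
The starting position (4,2) is L: whatever Alice does, the opponent receives a W position.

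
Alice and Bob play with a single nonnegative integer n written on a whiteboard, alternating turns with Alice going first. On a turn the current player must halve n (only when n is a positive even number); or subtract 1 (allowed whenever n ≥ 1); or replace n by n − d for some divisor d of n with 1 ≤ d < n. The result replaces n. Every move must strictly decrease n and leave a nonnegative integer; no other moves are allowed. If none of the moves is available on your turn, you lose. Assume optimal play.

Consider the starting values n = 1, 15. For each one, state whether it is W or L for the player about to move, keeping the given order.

Positions with no move are L. A position that does have a move is losing for the player to move precisely when every available move leads to a winning position for the opponent. Fill in the labels:
n=0: no move → L
n=1: reaches L-position 0 → W
n=2: only reaches 1(W), which is W → L
n=3: reaches L-position 2 → W
n=4: reaches L-position 2 → W
n=5: only reaches 4(W), which is W → L
n=6: reaches L-position 5 → W
n=7: only reaches 6(W), which is W → L
n=8: reaches L-position 7 → W
n=9: only reaches 6(W), 8(W), all W → L
n=10: reaches L-position 5 → W
n=11: only reaches 10(W), which is W → L
n=12: reaches L-position 9 → W
n=13: only reaches 12(W), which is W → L
n=14: reaches L-position 7 → W
n=15: only reaches 10(W), 12(W), 14(W), all W → L

1: W, 15: L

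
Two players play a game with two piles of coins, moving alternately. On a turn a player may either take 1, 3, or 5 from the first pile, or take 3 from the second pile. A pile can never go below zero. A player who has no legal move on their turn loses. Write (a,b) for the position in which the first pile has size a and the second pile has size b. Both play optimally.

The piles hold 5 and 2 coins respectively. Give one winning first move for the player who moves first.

Use the standard recursion: the mover loses at a terminal position; elsewhere, the mover wins exactly when some move hands the opponent an L position.
No move ever increases a pile, so every position that can arise here has a ≤ 5 and b ≤ 2; it is enough to label the cells with 0 ≤ a ≤ 5 and 0 ≤ b ≤ 2.
Every move lowers a or b (never raises either), so fill the grid row by row in increasing a, and left to right within a row: each cell's successors are then already labelled.
      b=0  b=1  b=2
a=0:    L    L    L
a=1:    W    W    W
a=2:    L    L    L
a=3:    W    W    W
a=4:    L    L    L
a=5:    W    W    W
Cells with no legal move (terminal, hence L): (0,0), (0,1), (0,2).
The remaining L cells, each justified by listing all of its moves:
(2,0): L (sole option (1,0)(W) is W)
(2,1): L (sole option (1,1)(W) is W)
(2,2): L (sole option (1,2)(W) is W)
(4,0): L (options (3,0)(W), (1,0)(W) are all W)
(4,1): L (options (3,1)(W), (1,1)(W) are all W)
(4,2): L (options (3,2)(W), (1,2)(W) are all W)
Every other cell has at least one move into one of the L cells above, so it is W.
From (5,2), the L positions reachable in one move are: (4,2), (2,2), (0,2). Any move reaching one of these is winning.

Move to (4,2).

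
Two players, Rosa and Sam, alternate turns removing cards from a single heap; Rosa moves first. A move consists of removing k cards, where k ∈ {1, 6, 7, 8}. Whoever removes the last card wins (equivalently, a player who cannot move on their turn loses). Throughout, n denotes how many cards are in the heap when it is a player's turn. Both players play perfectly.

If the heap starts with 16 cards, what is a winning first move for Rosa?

Remove 1, leaving 15.

Classify positions by backward induction: terminal positions (no move available) are L. From any other position, the mover wins iff some move reaches an L.
n=0: no move → L
n=1: reaches L-position 0 → W
n=2: only reaches 1(W), which is W → L
n=3: reaches L-position 2 → W
n=4: only reaches 3(W), which is W → L
n=5: reaches L-position 4 → W
n=6: reaches L-position 0 → W
n=7: reaches L-position 0 → W
n=8: reaches L-position 2 → W
n=9: reaches L-position 2 → W
n=10: reaches L-position 4 → W
n=11: reaches L-position 4 → W
n=12: reaches L-position 4 → W
n=13: only reaches 12(W), 7(W), 6(W), 5(W), all W → L
n=14: reaches L-position 13 → W
n=15: only reaches 14(W), 9(W), 8(W), 7(W), all W → L
n=16: reaches L-position 15 → W
From 16, the L positions reachable in one move are: 15.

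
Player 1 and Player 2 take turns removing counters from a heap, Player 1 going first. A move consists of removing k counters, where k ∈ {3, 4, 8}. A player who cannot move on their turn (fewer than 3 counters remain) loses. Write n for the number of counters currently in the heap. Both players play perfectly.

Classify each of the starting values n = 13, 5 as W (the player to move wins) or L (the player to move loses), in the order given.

13: L, 5: W

Label each position W (a win for the player to move) or L (a loss). A position with no legal move is L; any other position is W exactly when some move reaches an L, and L when every move reaches a W.
n=0: no move → L
n=1: no move → L
n=2: no move → L
n=3: →0(L), so W
n=4: →1(L), so W
n=5: →2(L), so W
n=6: →2(L), so W
n=7: →4(W), 3(W) — all W, so L
n=8: →0(L), so W
n=9: →1(L), so W
n=10: →7(L), so W
n=11: →7(L), so W
n=12: →9(W), 8(W), 4(W) — all W, so L
n=13: →10(W), 9(W), 5(W) — all W, so L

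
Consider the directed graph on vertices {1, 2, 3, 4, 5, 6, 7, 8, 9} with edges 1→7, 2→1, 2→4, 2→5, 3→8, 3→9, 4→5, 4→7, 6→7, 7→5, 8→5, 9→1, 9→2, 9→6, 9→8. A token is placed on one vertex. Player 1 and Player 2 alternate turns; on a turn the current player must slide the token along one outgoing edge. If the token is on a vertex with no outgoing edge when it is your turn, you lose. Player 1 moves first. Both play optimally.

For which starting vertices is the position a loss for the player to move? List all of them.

1, 3, 5, 6

Work bottom-up. With no move the player to move loses. Otherwise the position is W if at least one move leads to an L position for the opponent, and L if every move leads to a W.
Every edge goes from a vertex to one that appears earlier in the order 5, 8, 7, 6, 1, 4, 2, 9, 3, so processing vertices in that order labels each vertex after all of its successors.
5: no outgoing edge → L
8: →5(L), so W
7: →5(L), so W
6: →7(W) only, which is W, so L
1: →7(W) only, which is W, so L
4: →5(L), so W
2: →1(L), so W
9: →1(L), so W
3: →9(W), 8(W) — all W, so L
The losing starting vertices are exactly the entries labelled L in this table (4 of them).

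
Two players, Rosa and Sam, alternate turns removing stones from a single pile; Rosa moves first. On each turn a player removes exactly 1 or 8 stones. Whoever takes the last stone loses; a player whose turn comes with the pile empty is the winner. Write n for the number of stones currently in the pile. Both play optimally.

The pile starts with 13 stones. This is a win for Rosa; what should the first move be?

Remove 1, leaving 12.

Compute win/loss labels from the base case upward. A position with no move is W. Any other position is W if it can reach an L in one move, else L.
n=0: no move; the opponent has just taken the last stone and therefore loses → W
n=1: →0(W) only, which is W, so L
n=2: →1(L), so W
n=3: →2(W) only, which is W, so L
n=4: →3(L), so W
n=5: →4(W) only, which is W, so L
n=6: →5(L), so W
n=7: →6(W) only, which is W, so L
n=8: →7(L), so W
n=9: →1(L), so W
n=10: →9(W), 2(W) — all W, so L
n=11: →10(L), so W
n=12: →11(W), 4(W) — all W, so L
n=13: →12(L), so W
From 13, the L positions reachable in one move are: 12, 5. Any move reaching one of these is winning.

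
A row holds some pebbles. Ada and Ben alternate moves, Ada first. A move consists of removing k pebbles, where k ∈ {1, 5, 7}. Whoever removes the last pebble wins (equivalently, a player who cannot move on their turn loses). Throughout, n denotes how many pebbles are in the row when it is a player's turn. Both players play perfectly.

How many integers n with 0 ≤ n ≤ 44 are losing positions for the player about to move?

23

Label each position W (a win for the player to move) or L (a loss). A position with no legal move is L; any other position is W exactly when some move reaches an L, and L when every move reaches a W.
n=0: no move → L
n=1: W (go to 0, an L position)
n=2: L (sole option 1(W) is W)
n=3: W (go to 2, an L position)
n=4: L (sole option 3(W) is W)
n=5: W (go to 4, an L position)
n=6: L (options 5(W), 1(W) are all W)
n=7: W (go to 6, an L position)
n=8: L (options 7(W), 3(W), 1(W) are all W)
n=9: W (go to 8, an L position)
n=10: L (options 9(W), 5(W), 3(W) are all W)
n=11: W (go to 10, an L position)
n=12: L (options 11(W), 7(W), 5(W) are all W)
n=13: W (go to 12, an L position)
n=14: L (options 13(W), 9(W), 7(W) are all W)
n=15: W (go to 14, an L position)
n=16: L (options 15(W), 11(W), 9(W) are all W)
n=17: W (go to 16, an L position)
n=18: L (options 17(W), 13(W), 11(W) are all W)
n=19: W (go to 18, an L position)
n=20: L (options 19(W), 15(W), 13(W) are all W)
n=21: W (go to 20, an L position)
n=22: L (options 21(W), 17(W), 15(W) are all W)
n=23: W (go to 22, an L position)
n=24: L (options 23(W), 19(W), 17(W) are all W)
n=25: W (go to 24, an L position)
n=26: L (options 25(W), 21(W), 19(W) are all W)
n=27: W (go to 26, an L position)
n=28: L (options 27(W), 23(W), 21(W) are all W)
n=29: W (go to 28, an L position)
n=30: L (options 29(W), 25(W), 23(W) are all W)
n=31: W (go to 30, an L position)
n=32: L (options 31(W), 27(W), 25(W) are all W)
n=33: W (go to 32, an L position)
n=34: L (options 33(W), 29(W), 27(W) are all W)
n=35: W (go to 34, an L position)
n=36: L (options 35(W), 31(W), 29(W) are all W)
n=37: W (go to 36, an L position)
n=38: L (options 37(W), 33(W), 31(W) are all W)
n=39: W (go to 38, an L position)
n=40: L (options 39(W), 35(W), 33(W) are all W)
n=41: W (go to 40, an L position)
n=42: L (options 41(W), 37(W), 35(W) are all W)
n=43: W (go to 42, an L position)
n=44: L (options 43(W), 39(W), 37(W) are all W)
L entries with 0 ≤ n ≤ 44: n = 0, 2, 4, 6, 8, 10, 12, 14, 16, 18, 20, 22, 24, 26, 28, 30, 32, 34, 36, 38, 40, 42, 44; that makes 23.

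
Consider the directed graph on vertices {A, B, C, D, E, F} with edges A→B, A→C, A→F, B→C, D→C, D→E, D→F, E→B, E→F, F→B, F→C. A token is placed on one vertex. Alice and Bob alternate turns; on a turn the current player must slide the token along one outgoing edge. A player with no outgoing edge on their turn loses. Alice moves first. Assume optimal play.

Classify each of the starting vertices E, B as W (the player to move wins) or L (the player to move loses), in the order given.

Label each position W (a win for the player to move) or L (a loss). A position with no legal move is L; any other position is W exactly when some move reaches an L, and L when every move reaches a W.
Every edge goes from a vertex to one that appears earlier in the order C, B, F, A, E, D, so processing vertices in that order labels each vertex after all of its successors.
C: no outgoing edge → L
B: can move to C, which is L ⇒ W
F: can move to C, which is L ⇒ W
A: can move to C, which is L ⇒ W
E: moves to F(W), B(W); every one is W ⇒ L
D: can move to E, which is L ⇒ W

E: L, B: W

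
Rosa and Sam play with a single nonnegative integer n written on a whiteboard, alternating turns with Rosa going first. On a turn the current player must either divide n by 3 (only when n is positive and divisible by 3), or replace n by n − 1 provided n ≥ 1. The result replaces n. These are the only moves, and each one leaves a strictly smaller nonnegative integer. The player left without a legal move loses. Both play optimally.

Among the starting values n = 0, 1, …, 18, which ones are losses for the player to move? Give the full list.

0, 2, 4, 7, 9, 11, 13, 15, 17

Work bottom-up. With no move the player to move loses. Otherwise the position is W if at least one move leads to an L position for the opponent, and L if every move leads to a W.
n=0: no move → L
n=1: →0(L), so W
n=2: →1(W) only, which is W, so L
n=3: →2(L), so W
n=4: →3(W) only, which is W, so L
n=5: →4(L), so W
n=6: →2(L), so W
n=7: →6(W) only, which is W, so L
n=8: →7(L), so W
n=9: →3(W), 8(W) — all W, so L
n=10: →9(L), so W
n=11: →10(W) only, which is W, so L
n=12: →4(L), so W
n=13: →12(W) only, which is W, so L
n=14: →13(L), so W
n=15: →5(W), 14(W) — all W, so L
n=16: →15(L), so W
n=17: →16(W) only, which is W, so L
n=18: →17(L), so W
The losing starting values of n are exactly the entries labelled L in this table (9 of them).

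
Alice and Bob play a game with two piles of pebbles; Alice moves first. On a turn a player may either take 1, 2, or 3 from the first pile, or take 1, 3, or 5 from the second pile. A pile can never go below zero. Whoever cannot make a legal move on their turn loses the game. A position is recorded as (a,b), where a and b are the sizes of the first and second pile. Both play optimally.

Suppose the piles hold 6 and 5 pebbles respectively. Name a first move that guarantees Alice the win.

Move to (5,5).

Compute win/loss labels from the base case upward. A position with no move is L. Any other position is W if it can reach an L in one move, else L.
No move ever increases a pile, so every position that can arise here has a ≤ 6 and b ≤ 5; it is enough to label the cells with 0 ≤ a ≤ 6 and 0 ≤ b ≤ 5.
Every move lowers a or b (never raises either), so fill the grid row by row in increasing a, and left to right within a row: each cell's successors are then already labelled.
      b=0  b=1  b=2  b=3  b=4  b=5
a=0:    L    W    L    W    L    W
a=1:    W    L    W    L    W    L
a=2:    W    W    W    W    W    W
a=3:    W    W    W    W    W    W
a=4:    L    W    L    W    L    W
a=5:    W    L    W    L    W    L
a=6:    W    W    W    W    W    W
Cells with no legal move (terminal, hence L): (0,0).
The remaining L cells, each justified by listing all of its moves:
(0,2): the only move is to (0,1)(W), a W ⇒ L
(0,4): moves to (0,3)(W), (0,1)(W); every one is W ⇒ L
(1,1): moves to (0,1)(W), (1,0)(W); every one is W ⇒ L
(1,3): moves to (0,3)(W), (1,2)(W), (1,0)(W); every one is W ⇒ L
(1,5): moves to (0,5)(W), (1,4)(W), (1,2)(W), (1,0)(W); every one is W ⇒ L
(4,0): moves to (3,0)(W), (2,0)(W), (1,0)(W); every one is W ⇒ L
(4,2): moves to (3,2)(W), (2,2)(W), (1,2)(W), (4,1)(W); every one is W ⇒ L
(4,4): moves to (3,4)(W), (2,4)(W), (1,4)(W), (4,3)(W), (4,1)(W); every one is W ⇒ L
(5,1): moves to (4,1)(W), (3,1)(W), (2,1)(W), (5,0)(W); every one is W ⇒ L
(5,3): moves to (4,3)(W), (3,3)(W), (2,3)(W), (5,2)(W), (5,0)(W); every one is W ⇒ L
(5,5): moves to (4,5)(W), (3,5)(W), (2,5)(W), (5,4)(W), (5,2)(W), (5,0)(W); every one is W ⇒ L
Every other cell has at least one move into one of the L cells above, so it is W.
From (6,5), the L positions reachable in one move are: (5,5).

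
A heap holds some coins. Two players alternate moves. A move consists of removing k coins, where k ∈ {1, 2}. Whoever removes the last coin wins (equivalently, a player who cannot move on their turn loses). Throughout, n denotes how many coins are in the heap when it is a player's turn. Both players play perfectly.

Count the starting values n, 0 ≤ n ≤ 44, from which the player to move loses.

15

Work bottom-up. With no move the player to move loses. Otherwise the position is W if at least one move leads to an L position for the opponent, and L if every move leads to a W.
n=0: no move → L
n=1: can move to 0, which is L ⇒ W
n=2: can move to 0, which is L ⇒ W
n=3: moves to 2(W), 1(W); every one is W ⇒ L
n=4: can move to 3, which is L ⇒ W
n=5: can move to 3, which is L ⇒ W
n=6: moves to 5(W), 4(W); every one is W ⇒ L
n=7: can move to 6, which is L ⇒ W
n=8: can move to 6, which is L ⇒ W
n=9: moves to 8(W), 7(W); every one is W ⇒ L
n=10: can move to 9, which is L ⇒ W
n=11: can move to 9, which is L ⇒ W
n=12: moves to 11(W), 10(W); every one is W ⇒ L
n=13: can move to 12, which is L ⇒ W
n=14: can move to 12, which is L ⇒ W
n=15: moves to 14(W), 13(W); every one is W ⇒ L
n=16: can move to 15, which is L ⇒ W
n=17: can move to 15, which is L ⇒ W
n=18: moves to 17(W), 16(W); every one is W ⇒ L
n=19: can move to 18, which is L ⇒ W
n=20: can move to 18, which is L ⇒ W
n=21: moves to 20(W), 19(W); every one is W ⇒ L
n=22: can move to 21, which is L ⇒ W
n=23: can move to 21, which is L ⇒ W
n=24: moves to 23(W), 22(W); every one is W ⇒ L
n=25: can move to 24, which is L ⇒ W
n=26: can move to 24, which is L ⇒ W
n=27: moves to 26(W), 25(W); every one is W ⇒ L
n=28: can move to 27, which is L ⇒ W
n=29: can move to 27, which is L ⇒ W
n=30: moves to 29(W), 28(W); every one is W ⇒ L
n=31: can move to 30, which is L ⇒ W
n=32: can move to 30, which is L ⇒ W
n=33: moves to 32(W), 31(W); every one is W ⇒ L
n=34: can move to 33, which is L ⇒ W
n=35: can move to 33, which is L ⇒ W
n=36: moves to 35(W), 34(W); every one is W ⇒ L
n=37: can move to 36, which is L ⇒ W
n=38: can move to 36, which is L ⇒ W
n=39: moves to 38(W), 37(W); every one is W ⇒ L
n=40: can move to 39, which is L ⇒ W
n=41: can move to 39, which is L ⇒ W
n=42: moves to 41(W), 40(W); every one is W ⇒ L
n=43: can move to 42, which is L ⇒ W
n=44: can move to 42, which is L ⇒ W
L entries with 0 ≤ n ≤ 44: n = 0, 3, 6, 9, 12, 15, 18, 21, 24, 27, 30, 33, 36, 39, 42; that makes 15.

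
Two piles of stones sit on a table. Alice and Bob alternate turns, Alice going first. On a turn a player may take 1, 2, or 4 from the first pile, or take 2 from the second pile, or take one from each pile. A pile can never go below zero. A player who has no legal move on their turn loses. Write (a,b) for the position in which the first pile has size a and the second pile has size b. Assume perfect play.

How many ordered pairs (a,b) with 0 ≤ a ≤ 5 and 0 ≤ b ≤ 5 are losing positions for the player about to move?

Build the W/L table. Terminal = L. A non-terminal position is W if it has a move to some L; otherwise it is L.
Every move lowers a or b (never raises either), so fill the grid row by row in increasing a, and left to right within a row: each cell's successors are then already labelled.
      b=0  b=1  b=2  b=3  b=4  b=5
a=0:    L    L    W    W    L    L
a=1:    W    W    W    L    W    W
a=2:    W    W    L    W    W    W
a=3:    L    L    W    W    L    L
a=4:    W    W    W    L    W    W
a=5:    W    W    L    W    W    W
Cells with no legal move (terminal, hence L): (0,0), (0,1).
The remaining L cells, each justified by listing all of its moves:
(0,4): L (sole option (0,2)(W) is W)
(0,5): L (sole option (0,3)(W) is W)
(1,3): L (options (0,3)(W), (1,1)(W), (0,2)(W) are all W)
(2,2): L (options (1,2)(W), (0,2)(W), (2,0)(W), (1,1)(W) are all W)
(3,0): L (options (2,0)(W), (1,0)(W) are all W)
(3,1): L (options (2,1)(W), (1,1)(W), (2,0)(W) are all W)
(3,4): L (options (2,4)(W), (1,4)(W), (3,2)(W), (2,3)(W) are all W)
(3,5): L (options (2,5)(W), (1,5)(W), (3,3)(W), (2,4)(W) are all W)
(4,3): L (options (3,3)(W), (2,3)(W), (0,3)(W), (4,1)(W), (3,2)(W) are all W)
(5,2): L (options (4,2)(W), (3,2)(W), (1,2)(W), (5,0)(W), (4,1)(W) are all W)
Every other cell has at least one move into one of the L cells above, so it is W.
L cells per row: a=0: 4, a=1: 1, a=2: 1, a=3: 4, a=4: 1, a=5: 1; total 12.

12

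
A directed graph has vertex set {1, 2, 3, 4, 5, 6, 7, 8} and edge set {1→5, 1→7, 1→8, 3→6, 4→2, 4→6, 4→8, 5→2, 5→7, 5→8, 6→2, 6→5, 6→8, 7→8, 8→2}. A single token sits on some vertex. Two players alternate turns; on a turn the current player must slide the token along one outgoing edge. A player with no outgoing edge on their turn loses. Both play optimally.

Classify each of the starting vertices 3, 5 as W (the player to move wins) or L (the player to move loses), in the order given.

3: L, 5: W

Classify positions by backward induction: terminal positions (no move available) are L. From any other position, the mover wins iff some move reaches an L.
Every edge goes from a vertex to one that appears earlier in the order 2, 8, 7, 5, 6, 4, 3, 1, so processing vertices in that order labels each vertex after all of its successors.
2: no outgoing edge → L
8: reaches L-position 2 → W
7: only reaches 8(W), which is W → L
5: reaches L-position 7 → W
6: reaches L-position 2 → W
4: reaches L-position 2 → W
3: only reaches 6(W), which is W → L
1: reaches L-position 7 → W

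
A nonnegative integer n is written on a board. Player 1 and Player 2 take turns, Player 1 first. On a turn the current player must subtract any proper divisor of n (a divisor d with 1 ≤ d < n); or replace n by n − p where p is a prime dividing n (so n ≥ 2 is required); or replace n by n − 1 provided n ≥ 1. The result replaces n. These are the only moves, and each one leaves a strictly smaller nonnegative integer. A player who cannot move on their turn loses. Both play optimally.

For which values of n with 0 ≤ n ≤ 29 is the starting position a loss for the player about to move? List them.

0, 4, 9, 14, 20, 26

Positions with no move are L. A position that does have a move is losing for the player to move precisely when every available move leads to a winning position for the opponent. Fill in the labels:
n=0: no move → L
n=1: reaches L-position 0 → W
n=2: reaches L-position 0 → W
n=3: reaches L-position 0 → W
n=4: only reaches 2(W), 3(W), all W → L
n=5: reaches L-position 0 → W
n=6: reaches L-position 4 → W
n=7: reaches L-position 0 → W
n=8: reaches L-position 4 → W
n=9: only reaches 6(W), 8(W), all W → L
n=10: reaches L-position 9 → W
n=11: reaches L-position 0 → W
n=12: reaches L-position 9 → W
n=13: reaches L-position 0 → W
n=14: only reaches 7(W), 12(W), 13(W), all W → L
n=15: reaches L-position 14 → W
n=16: reaches L-position 14 → W
n=17: reaches L-position 0 → W
n=18: reaches L-position 9 → W
n=19: reaches L-position 0 → W
n=20: only reaches 10(W), 15(W), 16(W), 18(W), 19(W), all W → L
n=21: reaches L-position 14 → W
n=22: reaches L-position 20 → W
n=23: reaches L-position 0 → W
n=24: reaches L-position 20 → W
n=25: reaches L-position 20 → W
n=26: only reaches 13(W), 24(W), 25(W), all W → L
n=27: reaches L-position 26 → W
n=28: reaches L-position 14 → W
n=29: reaches L-position 0 → W
Reading off the rows marked L gives the requested list; there are 6 such values of n.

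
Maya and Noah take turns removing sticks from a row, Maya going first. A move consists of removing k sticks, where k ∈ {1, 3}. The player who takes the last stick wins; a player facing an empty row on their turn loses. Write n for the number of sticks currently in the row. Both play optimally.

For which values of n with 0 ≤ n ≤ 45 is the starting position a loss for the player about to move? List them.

Build the W/L table. Terminal = L. A non-terminal position is W if it has a move to some L; otherwise it is L.
n=0: no move → L
n=1: reaches L-position 0 → W
n=2: only reaches 1(W), which is W → L
n=3: reaches L-position 2 → W
n=4: only reaches 3(W), 1(W), all W → L
n=5: reaches L-position 4 → W
n=6: only reaches 5(W), 3(W), all W → L
n=7: reaches L-position 6 → W
n=8: only reaches 7(W), 5(W), all W → L
n=9: reaches L-position 8 → W
n=10: only reaches 9(W), 7(W), all W → L
n=11: reaches L-position 10 → W
n=12: only reaches 11(W), 9(W), all W → L
n=13: reaches L-position 12 → W
n=14: only reaches 13(W), 11(W), all W → L
n=15: reaches L-position 14 → W
n=16: only reaches 15(W), 13(W), all W → L
n=17: reaches L-position 16 → W
n=18: only reaches 17(W), 15(W), all W → L
n=19: reaches L-position 18 → W
n=20: only reaches 19(W), 17(W), all W → L
n=21: reaches L-position 20 → W
n=22: only reaches 21(W), 19(W), all W → L
n=23: reaches L-position 22 → W
n=24: only reaches 23(W), 21(W), all W → L
n=25: reaches L-position 24 → W
n=26: only reaches 25(W), 23(W), all W → L
n=27: reaches L-position 26 → W
n=28: only reaches 27(W), 25(W), all W → L
n=29: reaches L-position 28 → W
n=30: only reaches 29(W), 27(W), all W → L
n=31: reaches L-position 30 → W
n=32: only reaches 31(W), 29(W), all W → L
n=33: reaches L-position 32 → W
n=34: only reaches 33(W), 31(W), all W → L
n=35: reaches L-position 34 → W
n=36: only reaches 35(W), 33(W), all W → L
n=37: reaches L-position 36 → W
n=38: only reaches 37(W), 35(W), all W → L
n=39: reaches L-position 38 → W
n=40: only reaches 39(W), 37(W), all W → L
n=41: reaches L-position 40 → W
n=42: only reaches 41(W), 39(W), all W → L
n=43: reaches L-position 42 → W
n=44: only reaches 43(W), 41(W), all W → L
n=45: reaches L-position 44 → W
The losing starting values of n are exactly the entries labelled L in this table (23 of them).

0, 2, 4, 6, 8, 10, 12, 14, 16, 18, 20, 22, 24, 26, 28, 30, 32, 34, 36, 38, 40, 42, 44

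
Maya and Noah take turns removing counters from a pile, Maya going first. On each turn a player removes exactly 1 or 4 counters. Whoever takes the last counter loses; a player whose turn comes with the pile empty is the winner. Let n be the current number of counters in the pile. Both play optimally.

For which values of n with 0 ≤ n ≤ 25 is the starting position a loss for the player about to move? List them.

Classify positions by backward induction: terminal positions (no move available) are W. From any other position, the mover wins iff some move reaches an L.
n=0: no move; the opponent has just taken the last counter and therefore loses → W
n=1: the only move is to 0(W), a W ⇒ L
n=2: can move to 1, which is L ⇒ W
n=3: the only move is to 2(W), a W ⇒ L
n=4: can move to 3, which is L ⇒ W
n=5: can move to 1, which is L ⇒ W
n=6: moves to 5(W), 2(W); every one is W ⇒ L
n=7: can move to 6, which is L ⇒ W
n=8: moves to 7(W), 4(W); every one is W ⇒ L
n=9: can move to 8, which is L ⇒ W
n=10: can move to 6, which is L ⇒ W
n=11: moves to 10(W), 7(W); every one is W ⇒ L
n=12: can move to 11, which is L ⇒ W
n=13: moves to 12(W), 9(W); every one is W ⇒ L
n=14: can move to 13, which is L ⇒ W
n=15: can move to 11, which is L ⇒ W
n=16: moves to 15(W), 12(W); every one is W ⇒ L
n=17: can move to 16, which is L ⇒ W
n=18: moves to 17(W), 14(W); every one is W ⇒ L
n=19: can move to 18, which is L ⇒ W
n=20: can move to 16, which is L ⇒ W
n=21: moves to 20(W), 17(W); every one is W ⇒ L
n=22: can move to 21, which is L ⇒ W
n=23: moves to 22(W), 19(W); every one is W ⇒ L
n=24: can move to 23, which is L ⇒ W
n=25: can move to 21, which is L ⇒ W
The losing starting values of n are exactly the entries labelled L in this table (10 of them).

1, 3, 6, 8, 11, 13, 16, 18, 21, 23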